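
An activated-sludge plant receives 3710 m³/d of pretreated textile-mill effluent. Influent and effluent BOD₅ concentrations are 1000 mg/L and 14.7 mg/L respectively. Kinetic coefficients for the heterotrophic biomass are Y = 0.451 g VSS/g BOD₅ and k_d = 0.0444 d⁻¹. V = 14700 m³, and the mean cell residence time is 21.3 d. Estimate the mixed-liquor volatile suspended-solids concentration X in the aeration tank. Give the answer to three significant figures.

From V·X·(1 + k_d·θ_c) = Y·Q·(S₀ − S)·θ_c: X = 0.451 × 3710 × (1000 − 14.7) × 21.3 / [14700 × (1 + 0.0444 × 21.3)] = 1228 mg/L.

X ≈ 1230 mg/L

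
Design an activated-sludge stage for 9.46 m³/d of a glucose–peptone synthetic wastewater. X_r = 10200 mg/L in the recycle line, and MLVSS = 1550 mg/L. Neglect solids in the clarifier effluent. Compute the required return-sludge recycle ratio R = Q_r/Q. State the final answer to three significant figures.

Solids balance on the clarifier gives (1+R)X = R·X_r, so R = X/(X_r − X) = 1550 / (10200 − 1550) = 0.1792.

R ≈ 0.179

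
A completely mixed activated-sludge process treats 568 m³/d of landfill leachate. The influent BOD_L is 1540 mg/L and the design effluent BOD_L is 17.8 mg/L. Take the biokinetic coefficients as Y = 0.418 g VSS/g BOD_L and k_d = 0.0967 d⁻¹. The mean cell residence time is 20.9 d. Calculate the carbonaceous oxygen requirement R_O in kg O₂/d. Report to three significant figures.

Observed yield with endogenous decay: Y_obs = Y / (1 + k_d·θ_c) = 0.418 / (1 + 0.0967 × 20.9) = 0.418 / 3.021 = 0.1384 g VSS/g BOD_L.
Mass of BOD_L removed per day: Q(S₀ − S) = 568 × 1522 g/m³ = 864.6 kg/d.
P_X = Y_obs·Q·(S₀ − S) = 0.1384 × 864.6 = 119.6 kg VSS/d.
R_O = Q·ΔS − 1.42 P_X = 864.6 − 169.9 = 694.7 kg O₂/d.

R_O ≈ 695 kg O₂/d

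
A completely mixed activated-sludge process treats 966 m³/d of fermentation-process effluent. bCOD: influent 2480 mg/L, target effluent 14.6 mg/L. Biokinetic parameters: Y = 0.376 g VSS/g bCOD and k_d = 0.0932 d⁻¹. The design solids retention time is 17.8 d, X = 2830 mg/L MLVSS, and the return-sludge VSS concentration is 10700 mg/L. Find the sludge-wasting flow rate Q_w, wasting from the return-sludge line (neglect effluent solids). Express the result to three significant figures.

Rearranging the biomass balance for a CMAS with decay, V = Y·Q·ΔS·θ_c / [X·(1+k_d θ_c)] = 0.376 × 966 × (2480 − 14.6) × 17.8 / [2830 × (1 + 0.0932 × 17.8)] = 1.59×10^7 / 7525 = 2118 m³.
θ_c = V·X/(Q_w·X_r) when wasting from the recycle, so Q_w = V·X/(θ_c·X_r) = 2118 × 2830 / (17.8 × 10700) = 31.47 m³/d.

Q_w ≈ 31.5 m³/d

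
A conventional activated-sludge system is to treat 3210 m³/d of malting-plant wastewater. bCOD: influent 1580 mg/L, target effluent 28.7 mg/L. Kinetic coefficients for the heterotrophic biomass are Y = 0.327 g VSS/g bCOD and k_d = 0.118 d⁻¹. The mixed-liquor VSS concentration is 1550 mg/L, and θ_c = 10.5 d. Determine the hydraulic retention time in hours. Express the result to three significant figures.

Rearranging the biomass balance for a CMAS with decay, V = Y·Q·ΔS·θ_c / [X·(1+k_d θ_c)] = 0.327 × 3210 × (1580 − 28.7) × 10.5 / [1550 × (1 + 0.118 × 10.5)] = 1.71×10^7 / 3470 = 4927 m³.
Hydraulic retention time τ = V/Q = 4927 / 3210 = 1.535 d = 36.83 h.

τ ≈ 36.8 h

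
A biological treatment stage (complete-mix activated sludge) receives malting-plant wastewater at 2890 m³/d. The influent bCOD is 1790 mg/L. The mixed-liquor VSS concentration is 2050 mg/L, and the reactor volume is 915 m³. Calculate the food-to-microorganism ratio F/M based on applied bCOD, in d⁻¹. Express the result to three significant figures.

F/M = applied load / biomass = Q·S₀/(V·X) = 2890 × 1790 / (915.0 × 2050) = 2.758 d⁻¹.

F/M ≈ 2.76 d⁻¹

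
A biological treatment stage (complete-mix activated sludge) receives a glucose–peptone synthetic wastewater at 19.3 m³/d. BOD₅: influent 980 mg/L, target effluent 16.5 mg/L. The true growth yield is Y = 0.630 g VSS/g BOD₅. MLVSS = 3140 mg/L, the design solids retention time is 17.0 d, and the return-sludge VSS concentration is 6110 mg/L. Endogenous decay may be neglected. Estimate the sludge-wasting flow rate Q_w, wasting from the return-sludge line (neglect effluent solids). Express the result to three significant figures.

Q_w ≈ 1.92 m³/d

With k_d = 0 the design equation reduces to V = Y Q (S₀−S) θ_c / X = 0.630 × 19.3 × (980 − 16.5) × 17.0 / 3140 = 63.43 m³.
Wasting from the return line (neglecting effluent solids): Q_w = V·X / (θ_c·X_r) = 63.43 × 3140 / (17.0 × 6110) = 1.917 m³/d.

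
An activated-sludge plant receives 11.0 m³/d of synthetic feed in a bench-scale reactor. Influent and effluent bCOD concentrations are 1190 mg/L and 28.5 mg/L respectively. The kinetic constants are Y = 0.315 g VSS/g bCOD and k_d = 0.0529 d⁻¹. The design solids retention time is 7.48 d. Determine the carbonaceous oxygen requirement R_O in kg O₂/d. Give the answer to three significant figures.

Y_obs = Y / (1 + k_d θ_c) = 0.315 / (1 + 0.0529 × 7.48) = 0.315 / 1.396 = 0.2257.
Substrate removed = Q·(S₀ − S) = 11.0 m³/d × (1190 − 28.5) g/m³ = 1.28×10^4 g/d = 12.78 kg/d.
Net sludge production P_X = 0.2257 × 12.78 = 2.884 kg VSS/d.
Carbonaceous O₂ demand = substrate oxidised − cell-mass equivalent = 12.78 − 1.42 × 2.884 = 8.682 kg O₂/d.

R_O ≈ 8.68 kg O₂/d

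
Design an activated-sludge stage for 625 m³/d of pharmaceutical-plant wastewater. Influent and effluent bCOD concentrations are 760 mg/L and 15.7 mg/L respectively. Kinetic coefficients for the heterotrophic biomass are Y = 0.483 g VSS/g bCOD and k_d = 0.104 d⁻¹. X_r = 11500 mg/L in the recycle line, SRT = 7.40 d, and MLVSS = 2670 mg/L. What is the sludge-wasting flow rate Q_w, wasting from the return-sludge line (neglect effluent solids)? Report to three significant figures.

Q_w ≈ 11.0 m³/d

From the SRT design equation V = Y Q (S₀−S) θ_c / [X (1 + k_d θ_c)] = 0.483 × 625 × (760 − 15.7) × 7.40 / [2670 × (1 + 0.104 × 7.40)] = 1.66×10^6 / 4725 = 351.9 m³.
Wasting from the return line (neglecting effluent solids): Q_w = V·X / (θ_c·X_r) = 351.9 × 2670 / (7.40 × 11500) = 11.04 m³/d.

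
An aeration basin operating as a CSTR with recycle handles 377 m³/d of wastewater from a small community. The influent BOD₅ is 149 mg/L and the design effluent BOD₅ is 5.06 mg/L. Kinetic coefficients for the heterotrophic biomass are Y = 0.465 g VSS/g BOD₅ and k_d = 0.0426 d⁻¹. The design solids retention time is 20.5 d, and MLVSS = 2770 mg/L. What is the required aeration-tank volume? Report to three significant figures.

Rearranging the biomass balance for a CMAS with decay, V = Y·Q·ΔS·θ_c / [X·(1+k_d θ_c)] = 0.465 × 377 × (149 − 5.06) × 20.5 / [2770 × (1 + 0.0426 × 20.5)] = 5.17×10^5 / 5189 = 99.69 m³.

V ≈ 99.7 m³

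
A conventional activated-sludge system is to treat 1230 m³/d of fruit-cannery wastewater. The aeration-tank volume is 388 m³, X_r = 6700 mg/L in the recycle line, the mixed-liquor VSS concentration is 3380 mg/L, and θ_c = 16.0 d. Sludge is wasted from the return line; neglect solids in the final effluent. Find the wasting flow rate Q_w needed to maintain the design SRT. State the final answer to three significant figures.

Wasting from the return line (neglecting effluent solids): Q_w = V·X / (θ_c·X_r) = 388.0 × 3380 / (16.0 × 6700) = 12.23 m³/d.

Q_w ≈ 12.2 m³/d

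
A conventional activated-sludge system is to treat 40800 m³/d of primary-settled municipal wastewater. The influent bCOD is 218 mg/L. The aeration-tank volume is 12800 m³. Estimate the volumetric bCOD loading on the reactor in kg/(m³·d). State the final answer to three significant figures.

Volumetric loading L_v = Q·S₀ / V = 40800 × 218 g/m³ / 12800 m³ = 694.9 g/(m³·d) = 0.6949 kg bCOD/(m³·d).

L_v ≈ 0.695 kg bCOD/(m³·d)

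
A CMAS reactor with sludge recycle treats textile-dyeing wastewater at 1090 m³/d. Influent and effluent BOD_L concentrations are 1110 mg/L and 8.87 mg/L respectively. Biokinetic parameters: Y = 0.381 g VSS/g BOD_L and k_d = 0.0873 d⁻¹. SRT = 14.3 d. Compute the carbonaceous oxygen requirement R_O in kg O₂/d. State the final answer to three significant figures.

Y_obs = Y / (1 + k_d θ_c) = 0.381 / (1 + 0.0873 × 14.3) = 0.381 / 2.248 = 0.1695.
Q·(S₀ − S) = 1090 × (1110 − 8.87) × 10⁻³ = 1200 kg/d removed.
Net sludge production P_X = 0.1695 × 1200 = 203.4 kg VSS/d.
R_O = Q·(S₀ − S) − 1.42·P_X = 1200 − 1.42 × 203.4 = 911.4 kg O₂/d.

R_O ≈ 911 kg O₂/d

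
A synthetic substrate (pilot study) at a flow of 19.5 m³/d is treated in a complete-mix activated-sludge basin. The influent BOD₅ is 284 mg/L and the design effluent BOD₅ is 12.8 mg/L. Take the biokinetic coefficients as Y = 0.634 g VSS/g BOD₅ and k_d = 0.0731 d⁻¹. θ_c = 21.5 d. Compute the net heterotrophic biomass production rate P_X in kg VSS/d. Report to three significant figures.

P_X ≈ 1.30 kg VSS/d

The observed yield is Y_obs = Y/(1 + k_d·θ_c) = 0.634 / (1 + 0.0731 × 21.5) = 0.634 / 2.572 = 0.2465 g VSS per g BOD₅ removed.
Mass of BOD₅ removed per day: Q(S₀ − S) = 19.5 × 271.2 g/m³ = 5.288 kg/d.
Biomass produced: P_X = Y_obs·Q·ΔS = 0.2465 × 5.288 ≈ 1.304 kg VSS/d.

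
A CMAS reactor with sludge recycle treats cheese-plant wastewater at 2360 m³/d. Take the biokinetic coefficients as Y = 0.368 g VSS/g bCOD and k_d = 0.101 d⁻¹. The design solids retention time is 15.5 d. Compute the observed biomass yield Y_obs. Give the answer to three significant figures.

Observed yield with endogenous decay: Y_obs = Y / (1 + k_d·θ_c) = 0.368 / (1 + 0.101 × 15.5) = 0.368 / 2.566 = 0.1434 g VSS/g bCOD.

Y_obs ≈ 0.143 g VSS/g bCOD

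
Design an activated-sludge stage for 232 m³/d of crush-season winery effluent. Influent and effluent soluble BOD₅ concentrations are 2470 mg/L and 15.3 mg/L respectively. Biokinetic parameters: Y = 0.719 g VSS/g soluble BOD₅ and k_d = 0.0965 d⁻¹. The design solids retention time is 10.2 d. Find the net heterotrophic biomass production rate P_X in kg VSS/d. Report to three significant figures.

P_X ≈ 206 kg VSS/d

Correct the yield for decay: Y_obs = Y/(1 + k_d θ_c) = 0.719 / (1 + 0.0965 × 10.2) = 0.719 / 1.984 = 0.3623.
Q·(S₀ − S) = 232 × (2470 − 15.3) × 10⁻³ = 569.5 kg/d removed.
Biomass produced: P_X = Y_obs·Q·ΔS = 0.3623 × 569.5 ≈ 206.4 kg VSS/d.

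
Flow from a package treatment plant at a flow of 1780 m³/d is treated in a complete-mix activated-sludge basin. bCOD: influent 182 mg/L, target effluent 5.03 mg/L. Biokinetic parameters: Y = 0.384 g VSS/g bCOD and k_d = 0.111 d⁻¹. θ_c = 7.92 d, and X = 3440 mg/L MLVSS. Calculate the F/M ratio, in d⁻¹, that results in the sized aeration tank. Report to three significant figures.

From the SRT design equation V = Y Q (S₀−S) θ_c / [X (1 + k_d θ_c)] = 0.384 × 1780 × (182 − 5.03) × 7.92 / [3440 × (1 + 0.111 × 7.92)] = 9.58×10^5 / 6464 = 148.2 m³.
F/M = Q·S₀ / (V·X) = 1780 × 182 / (148.2 × 3440) = 0.6354 g bCOD·(g VSS·d)⁻¹.

F/M ≈ 0.635 d⁻¹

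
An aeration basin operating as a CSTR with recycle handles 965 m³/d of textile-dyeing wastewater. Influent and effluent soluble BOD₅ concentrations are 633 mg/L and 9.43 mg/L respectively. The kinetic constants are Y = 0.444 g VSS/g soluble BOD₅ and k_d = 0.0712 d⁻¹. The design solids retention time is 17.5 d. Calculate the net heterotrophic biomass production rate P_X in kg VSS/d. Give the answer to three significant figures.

P_X ≈ 119 kg VSS/d

The observed yield is Y_obs = Y/(1 + k_d·θ_c) = 0.444 / (1 + 0.0712 × 17.5) = 0.444 / 2.246 = 0.1977 g VSS per g soluble BOD₅ removed.
Substrate removed = Q·(S₀ − S) = 965 m³/d × (633 − 9.43) g/m³ = 6.02×10^5 g/d = 601.7 kg/d.
Net biomass production P_X = Y_obs × Q·(S₀ − S) = 0.1977 × 601.7 = 119.0 kg VSS/d.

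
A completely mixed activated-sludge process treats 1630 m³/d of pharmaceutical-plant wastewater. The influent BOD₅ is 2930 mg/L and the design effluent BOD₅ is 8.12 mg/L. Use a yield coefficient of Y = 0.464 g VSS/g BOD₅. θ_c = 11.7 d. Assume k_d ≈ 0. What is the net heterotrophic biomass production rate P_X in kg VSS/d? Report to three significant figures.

With endogenous decay neglected, the observed yield equals the true yield: Y_obs = Y = 0.464 g VSS/g BOD₅.
Substrate removed = Q·(S₀ − S) = 1630 m³/d × (2930 − 8.12) g/m³ = 4.76×10^6 g/d = 4763 kg/d.
Biomass produced: P_X = Y_obs·Q·ΔS = 0.4640 × 4763 ≈ 2210 kg VSS/d.

P_X ≈ 2210 kg VSS/d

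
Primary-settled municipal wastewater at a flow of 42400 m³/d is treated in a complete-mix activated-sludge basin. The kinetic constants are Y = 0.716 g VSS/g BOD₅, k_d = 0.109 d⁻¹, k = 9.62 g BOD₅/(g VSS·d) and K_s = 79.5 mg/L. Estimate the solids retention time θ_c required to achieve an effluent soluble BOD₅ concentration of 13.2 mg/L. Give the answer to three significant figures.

From 1/θ_c = Y·k·S/(K_s + S) − k_d: Y·k·S/(K_s+S) = 0.716 × 9.62 × 13.2 / (79.5 + 13.2) = 0.9808 d⁻¹.
θ_c = 1/(μ − k_d) = 1/(0.9808 − 0.109) = 1/0.8718 = 1.147 d.

θ_c ≈ 1.15 d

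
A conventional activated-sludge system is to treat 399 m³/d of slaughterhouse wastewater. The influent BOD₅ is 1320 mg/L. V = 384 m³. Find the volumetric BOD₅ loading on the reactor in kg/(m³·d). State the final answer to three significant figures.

Volumetric loading L_v = Q·S₀ / V = 399 × 1320 g/m³ / 384.0 m³ = 1372 g/(m³·d) = 1.372 kg BOD₅/(m³·d).

L_v ≈ 1.37 kg BOD₅/(m³·d)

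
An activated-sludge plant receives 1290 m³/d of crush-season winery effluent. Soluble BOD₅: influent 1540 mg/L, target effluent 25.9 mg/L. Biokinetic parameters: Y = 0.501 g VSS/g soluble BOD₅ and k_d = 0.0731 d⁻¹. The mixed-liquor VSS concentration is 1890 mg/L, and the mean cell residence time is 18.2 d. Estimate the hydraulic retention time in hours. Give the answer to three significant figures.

τ ≈ 75.2 h

Rearranging the biomass balance for a CMAS with decay, V = Y·Q·ΔS·θ_c / [X·(1+k_d θ_c)] = 0.501 × 1290 × (1540 − 25.9) × 18.2 / [1890 × (1 + 0.0731 × 18.2)] = 1.78×10^7 / 4404 = 4043 m³.
τ = V/Q = 4043/1290 = 3.134 d, or 75.23 h.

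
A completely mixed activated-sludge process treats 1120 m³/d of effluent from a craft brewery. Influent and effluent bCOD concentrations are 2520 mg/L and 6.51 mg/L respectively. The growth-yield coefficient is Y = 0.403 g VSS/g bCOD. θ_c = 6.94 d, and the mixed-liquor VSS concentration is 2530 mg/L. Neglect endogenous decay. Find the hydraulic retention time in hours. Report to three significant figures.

Biomass mass balance (decay neglected): V·X = Y·Q·(S₀ − S)·θ_c, so V = 0.403 × 1120 × (2520 − 6.51) × 6.94 / 2530 = 3112 m³.
τ = V/Q = 3112/1120 = 2.779 d, or 66.69 h.

τ ≈ 66.7 h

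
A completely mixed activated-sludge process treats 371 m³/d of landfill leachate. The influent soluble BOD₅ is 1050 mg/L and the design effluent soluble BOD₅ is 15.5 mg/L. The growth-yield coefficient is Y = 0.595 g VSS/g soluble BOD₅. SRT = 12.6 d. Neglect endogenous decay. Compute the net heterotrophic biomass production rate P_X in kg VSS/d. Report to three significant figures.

P_X ≈ 228 kg VSS/d

With endogenous decay neglected, the observed yield equals the true yield: Y_obs = Y = 0.595 g VSS/g soluble BOD₅.
Q·(S₀ − S) = 371 × (1050 − 15.5) × 10⁻³ = 383.8 kg/d removed.
Biomass produced: P_X = Y_obs·Q·ΔS = 0.5950 × 383.8 ≈ 228.4 kg VSS/d.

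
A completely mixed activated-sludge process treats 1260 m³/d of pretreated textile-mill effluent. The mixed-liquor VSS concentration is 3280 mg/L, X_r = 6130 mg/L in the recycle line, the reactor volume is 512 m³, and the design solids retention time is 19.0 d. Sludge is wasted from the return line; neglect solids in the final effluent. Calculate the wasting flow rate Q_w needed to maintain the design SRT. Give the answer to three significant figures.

Q_w ≈ 14.4 m³/d

Wasting from the return line (neglecting effluent solids): Q_w = V·X / (θ_c·X_r) = 512.0 × 3280 / (19.0 × 6130) = 14.42 m³/d.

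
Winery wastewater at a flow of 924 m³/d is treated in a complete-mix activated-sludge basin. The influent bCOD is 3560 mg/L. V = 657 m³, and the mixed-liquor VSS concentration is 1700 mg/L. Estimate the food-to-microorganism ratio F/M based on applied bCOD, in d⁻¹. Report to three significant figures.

F/M ≈ 2.95 d⁻¹

F/M = applied load / biomass = Q·S₀/(V·X) = 924 × 3560 / (657.0 × 1700) = 2.945 d⁻¹.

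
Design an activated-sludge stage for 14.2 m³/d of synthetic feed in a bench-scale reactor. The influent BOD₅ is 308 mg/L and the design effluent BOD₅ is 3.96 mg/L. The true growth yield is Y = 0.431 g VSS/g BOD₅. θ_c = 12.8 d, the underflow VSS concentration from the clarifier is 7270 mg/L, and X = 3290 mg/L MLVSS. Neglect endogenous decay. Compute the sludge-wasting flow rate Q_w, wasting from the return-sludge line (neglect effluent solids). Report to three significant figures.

With k_d = 0 the design equation reduces to V = Y Q (S₀−S) θ_c / X = 0.431 × 14.2 × (308 − 3.96) × 12.8 / 3290 = 7.240 m³.
θ_c = V·X/(Q_w·X_r) when wasting from the recycle, so Q_w = V·X/(θ_c·X_r) = 7.240 × 3290 / (12.8 × 7270) = 0.2560 m³/d.

Q_w ≈ 0.256 m³/d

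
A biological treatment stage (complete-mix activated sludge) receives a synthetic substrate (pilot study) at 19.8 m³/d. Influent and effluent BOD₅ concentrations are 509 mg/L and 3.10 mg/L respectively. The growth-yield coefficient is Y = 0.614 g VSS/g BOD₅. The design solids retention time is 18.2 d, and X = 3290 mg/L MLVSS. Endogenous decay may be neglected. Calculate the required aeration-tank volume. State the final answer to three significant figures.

V ≈ 34.0 m³

With k_d = 0 the design equation reduces to V = Y Q (S₀−S) θ_c / X = 0.614 × 19.8 × (509 − 3.10) × 18.2 / 3290 = 34.02 m³.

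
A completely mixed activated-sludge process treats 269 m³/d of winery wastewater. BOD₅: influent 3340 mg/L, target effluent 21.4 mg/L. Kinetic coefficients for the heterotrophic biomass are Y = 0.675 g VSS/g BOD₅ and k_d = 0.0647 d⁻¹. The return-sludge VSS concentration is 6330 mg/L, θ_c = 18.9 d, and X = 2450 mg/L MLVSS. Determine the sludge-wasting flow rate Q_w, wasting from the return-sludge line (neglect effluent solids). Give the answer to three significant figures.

Steady-state biomass mass balance: V·X·(1 + k_d·θ_c) = Y·Q·(S₀ − S)·θ_c, so V = 0.675 × 269 × (3340 − 21.4) × 18.9 / [2450 × (1 + 0.0647 × 18.9)] = 1.14×10^7 / 5446 = 2091 m³.
θ_c = V·X/(Q_w·X_r) when wasting from the recycle, so Q_w = V·X/(θ_c·X_r) = 2091 × 2450 / (18.9 × 6330) = 42.83 m³/d.

Q_w ≈ 42.8 m³/d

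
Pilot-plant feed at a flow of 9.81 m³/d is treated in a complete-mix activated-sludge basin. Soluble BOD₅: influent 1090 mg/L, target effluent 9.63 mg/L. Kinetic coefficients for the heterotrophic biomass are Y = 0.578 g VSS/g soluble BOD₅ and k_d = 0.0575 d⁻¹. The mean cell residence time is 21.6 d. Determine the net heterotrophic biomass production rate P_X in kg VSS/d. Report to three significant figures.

P_X ≈ 2.73 kg VSS/d

Y_obs = Y / (1 + k_d θ_c) = 0.578 / (1 + 0.0575 × 21.6) = 0.578 / 2.242 = 0.2578.
Q·(S₀ − S) = 9.81 × (1090 − 9.63) × 10⁻³ = 10.60 kg/d removed.
Biomass produced: P_X = Y_obs·Q·ΔS = 0.2578 × 10.60 ≈ 2.732 kg VSS/d.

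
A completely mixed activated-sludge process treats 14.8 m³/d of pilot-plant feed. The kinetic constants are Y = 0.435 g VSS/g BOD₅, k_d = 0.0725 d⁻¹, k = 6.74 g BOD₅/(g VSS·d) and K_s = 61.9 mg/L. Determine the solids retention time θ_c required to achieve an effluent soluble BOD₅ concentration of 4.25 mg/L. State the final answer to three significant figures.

At the target effluent, Y k S/(K_s+S) = 0.435×6.74×4.25/66.15 = 0.1884 d⁻¹.
θ_c = 1/(μ − k_d) = 1/(0.1884 − 0.0725) = 1/0.1159 = 8.630 d.

θ_c ≈ 8.63 d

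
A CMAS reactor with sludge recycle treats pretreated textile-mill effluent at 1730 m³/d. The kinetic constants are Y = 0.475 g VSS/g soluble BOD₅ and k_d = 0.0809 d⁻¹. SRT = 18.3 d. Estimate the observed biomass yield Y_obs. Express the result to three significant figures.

Y_obs = Y / (1 + k_d θ_c) = 0.475 / (1 + 0.0809 × 18.3) = 0.475 / 2.480 = 0.1915.

Y_obs ≈ 0.191 g VSS/g soluble BOD₅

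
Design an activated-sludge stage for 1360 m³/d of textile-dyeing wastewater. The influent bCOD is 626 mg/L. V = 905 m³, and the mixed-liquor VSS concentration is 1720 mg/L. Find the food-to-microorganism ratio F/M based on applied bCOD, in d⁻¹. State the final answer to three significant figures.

Food-to-microorganism ratio F/M = Q S₀ / (V X) = 1360 × 626 / (905.0 × 1720) = 0.5469 d⁻¹.

F/M ≈ 0.547 d⁻¹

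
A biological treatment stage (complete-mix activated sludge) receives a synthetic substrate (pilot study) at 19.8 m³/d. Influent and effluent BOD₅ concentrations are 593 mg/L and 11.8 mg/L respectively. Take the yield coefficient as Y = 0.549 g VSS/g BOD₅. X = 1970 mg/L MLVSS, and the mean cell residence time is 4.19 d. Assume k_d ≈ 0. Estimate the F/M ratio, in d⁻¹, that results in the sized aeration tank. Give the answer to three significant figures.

With k_d = 0 the design equation reduces to V = Y Q (S₀−S) θ_c / X = 0.549 × 19.8 × (593 − 11.8) × 4.19 / 1970 = 13.44 m³.
F/M = Q·S₀ / (V·X) = 19.8 × 593 / (13.44 × 1970) = 0.4436 g BOD₅·(g VSS·d)⁻¹.

F/M ≈ 0.444 d⁻¹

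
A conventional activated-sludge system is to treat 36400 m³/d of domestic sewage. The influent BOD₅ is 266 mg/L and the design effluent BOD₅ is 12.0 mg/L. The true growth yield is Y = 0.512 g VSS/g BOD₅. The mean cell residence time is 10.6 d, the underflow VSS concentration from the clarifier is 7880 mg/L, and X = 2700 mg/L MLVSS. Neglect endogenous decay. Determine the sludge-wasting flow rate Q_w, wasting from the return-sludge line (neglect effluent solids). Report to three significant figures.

Biomass mass balance (decay neglected): V·X = Y·Q·(S₀ − S)·θ_c, so V = 0.512 × 36400 × (266 − 12.0) × 10.6 / 2700 = 18584 m³.
θ_c = V·X/(Q_w·X_r) when wasting from the recycle, so Q_w = V·X/(θ_c·X_r) = 18584 × 2700 / (10.6 × 7880) = 600.7 m³/d.

Q_w ≈ 601 m³/d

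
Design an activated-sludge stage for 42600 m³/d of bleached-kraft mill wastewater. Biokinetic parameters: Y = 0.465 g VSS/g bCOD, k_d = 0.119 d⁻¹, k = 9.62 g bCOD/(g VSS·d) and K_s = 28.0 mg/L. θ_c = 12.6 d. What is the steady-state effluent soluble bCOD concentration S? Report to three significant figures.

S ≈ 1.30 mg/L

Effluent substrate depends only on kinetics and SRT: S = K_s(1 + k_d θ_c) / [θ_c(Yk − k_d) − 1] = 28.0 × (1 + 0.119 × 12.6) / [12.6 × (0.465 × 9.62 − 0.119) − 1] = 69.98 / 53.86 = 1.299 mg/L.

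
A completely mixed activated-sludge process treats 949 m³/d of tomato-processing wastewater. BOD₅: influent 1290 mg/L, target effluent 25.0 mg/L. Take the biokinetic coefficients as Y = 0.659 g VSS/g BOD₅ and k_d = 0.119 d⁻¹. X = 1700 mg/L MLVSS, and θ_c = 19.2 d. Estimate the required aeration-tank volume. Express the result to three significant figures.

Rearranging the biomass balance for a CMAS with decay, V = Y·Q·ΔS·θ_c / [X·(1+k_d θ_c)] = 0.659 × 949 × (1290 − 25.0) × 19.2 / [1700 × (1 + 0.119 × 19.2)] = 1.52×10^7 / 5584 = 2720 m³.

V ≈ 2720 m³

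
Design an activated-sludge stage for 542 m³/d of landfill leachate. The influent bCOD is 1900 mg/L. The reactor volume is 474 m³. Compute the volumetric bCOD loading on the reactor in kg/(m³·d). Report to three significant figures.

L_v ≈ 2.17 kg bCOD/(m³·d)

Volumetric loading L_v = Q·S₀ / V = 542 × 1900 g/m³ / 474.0 m³ = 2173 g/(m³·d) = 2.173 kg bCOD/(m³·d).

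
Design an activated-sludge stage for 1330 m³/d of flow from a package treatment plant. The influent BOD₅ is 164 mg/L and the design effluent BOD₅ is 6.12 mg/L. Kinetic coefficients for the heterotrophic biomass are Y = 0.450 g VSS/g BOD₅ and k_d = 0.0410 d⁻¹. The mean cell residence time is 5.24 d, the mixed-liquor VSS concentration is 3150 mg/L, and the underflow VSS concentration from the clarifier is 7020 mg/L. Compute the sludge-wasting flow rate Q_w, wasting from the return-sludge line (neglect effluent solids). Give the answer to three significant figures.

Q_w ≈ 11.1 m³/d

Steady-state biomass mass balance: V·X·(1 + k_d·θ_c) = Y·Q·(S₀ − S)·θ_c, so V = 0.450 × 1330 × (164 − 6.12) × 5.24 / [3150 × (1 + 0.0410 × 5.24)] = 4.95×10^5 / 3827 = 129.4 m³.
θ_c = V·X/(Q_w·X_r) when wasting from the recycle, so Q_w = V·X/(θ_c·X_r) = 129.4 × 3150 / (5.24 × 7020) = 11.08 m³/d.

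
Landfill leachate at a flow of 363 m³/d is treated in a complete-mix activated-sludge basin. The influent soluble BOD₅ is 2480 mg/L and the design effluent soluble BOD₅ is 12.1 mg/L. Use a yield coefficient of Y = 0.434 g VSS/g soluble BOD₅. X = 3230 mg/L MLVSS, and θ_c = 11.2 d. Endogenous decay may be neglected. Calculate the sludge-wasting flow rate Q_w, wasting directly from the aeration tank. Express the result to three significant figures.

Biomass mass balance (decay neglected): V·X = Y·Q·(S₀ − S)·θ_c, so V = 0.434 × 363 × (2480 − 12.1) × 11.2 / 3230 = 1348 m³.
With mixed-liquor wasting, θ_c = V/Q_w, so Q_w = V/θ_c = 1348/11.2 = 120.4 m³/d.

Q_w ≈ 120 m³/d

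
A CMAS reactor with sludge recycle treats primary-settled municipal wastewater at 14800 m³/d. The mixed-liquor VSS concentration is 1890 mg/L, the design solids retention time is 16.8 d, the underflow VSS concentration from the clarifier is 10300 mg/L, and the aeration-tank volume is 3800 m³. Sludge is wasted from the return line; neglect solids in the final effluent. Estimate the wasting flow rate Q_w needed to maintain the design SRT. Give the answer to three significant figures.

Q_w ≈ 41.5 m³/d

θ_c = V·X/(Q_w·X_r) when wasting from the recycle, so Q_w = V·X/(θ_c·X_r) = 3800 × 1890 / (16.8 × 10300) = 41.50 m³/d.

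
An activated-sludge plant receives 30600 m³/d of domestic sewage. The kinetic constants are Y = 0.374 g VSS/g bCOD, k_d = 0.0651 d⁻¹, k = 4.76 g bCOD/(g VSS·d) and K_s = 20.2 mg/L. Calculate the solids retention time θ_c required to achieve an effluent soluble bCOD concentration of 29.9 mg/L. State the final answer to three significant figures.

From 1/θ_c = Y·k·S/(K_s + S) − k_d: Y·k·S/(K_s+S) = 0.374 × 4.76 × 29.9 / (20.2 + 29.9) = 1.062 d⁻¹.
Then 1/θ_c = μ − k_d = 1.062 − 0.0651 = 0.9974 d⁻¹, giving θ_c = 1.003 d.

θ_c ≈ 1.00 d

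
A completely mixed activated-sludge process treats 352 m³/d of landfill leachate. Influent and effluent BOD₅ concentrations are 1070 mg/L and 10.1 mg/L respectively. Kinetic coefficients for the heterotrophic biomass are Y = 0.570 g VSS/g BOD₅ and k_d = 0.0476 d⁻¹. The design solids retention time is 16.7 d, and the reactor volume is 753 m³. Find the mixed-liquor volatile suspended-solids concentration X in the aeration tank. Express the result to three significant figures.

X = Y·Q·ΔS·θ_c / [V·(1 + k_d θ_c)] = 0.570 × 352 × (1070 − 10.1) × 16.7 / [753 × (1 + 0.0476 × 16.7)] = 2628 mg/L.

X ≈ 2630 mg/L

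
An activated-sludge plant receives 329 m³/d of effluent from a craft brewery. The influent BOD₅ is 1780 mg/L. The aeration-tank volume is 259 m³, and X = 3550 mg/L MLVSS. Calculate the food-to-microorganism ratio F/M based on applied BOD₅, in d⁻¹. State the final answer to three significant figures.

F/M = applied load / biomass = Q·S₀/(V·X) = 329 × 1780 / (259.0 × 3550) = 0.6369 d⁻¹.

F/M ≈ 0.637 d⁻¹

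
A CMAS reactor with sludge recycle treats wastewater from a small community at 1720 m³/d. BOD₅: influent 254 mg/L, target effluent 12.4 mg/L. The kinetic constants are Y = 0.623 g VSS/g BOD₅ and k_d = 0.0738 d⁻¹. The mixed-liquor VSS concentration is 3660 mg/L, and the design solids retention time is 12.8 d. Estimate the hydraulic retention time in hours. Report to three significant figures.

Rearranging the biomass balance for a CMAS with decay, V = Y·Q·ΔS·θ_c / [X·(1+k_d θ_c)] = 0.623 × 1720 × (254 − 12.4) × 12.8 / [3660 × (1 + 0.0738 × 12.8)] = 3.31×10^6 / 7117 = 465.6 m³.
Hydraulic retention time τ = V/Q = 465.6 / 1720 = 0.2707 d = 6.497 h.

τ ≈ 6.50 h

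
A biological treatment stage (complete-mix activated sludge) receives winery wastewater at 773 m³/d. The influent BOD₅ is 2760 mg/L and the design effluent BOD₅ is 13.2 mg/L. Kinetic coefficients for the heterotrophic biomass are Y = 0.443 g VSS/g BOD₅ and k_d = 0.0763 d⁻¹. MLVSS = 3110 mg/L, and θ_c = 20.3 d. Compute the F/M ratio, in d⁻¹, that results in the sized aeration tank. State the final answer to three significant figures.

F/M ≈ 0.285 d⁻¹

Steady-state biomass mass balance: V·X·(1 + k_d·θ_c) = Y·Q·(S₀ − S)·θ_c, so V = 0.443 × 773 × (2760 − 13.2) × 20.3 / [3110 × (1 + 0.0763 × 20.3)] = 1.91×10^7 / 7927 = 2409 m³.
F/M = Q·S₀ / (V·X) = 773 × 2760 / (2409 × 3110) = 0.2848 g BOD₅·(g VSS·d)⁻¹.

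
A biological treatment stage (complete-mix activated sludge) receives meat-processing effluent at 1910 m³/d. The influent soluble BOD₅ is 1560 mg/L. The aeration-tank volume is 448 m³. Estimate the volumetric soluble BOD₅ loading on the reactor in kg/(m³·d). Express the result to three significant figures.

Applied soluble BOD₅ load per unit volume = Q·S₀/V = (1910 × 1560/1000)/448.0 = 6.651 kg soluble BOD₅·m⁻³·d⁻¹.

L_v ≈ 6.65 kg soluble BOD₅/(m³·d)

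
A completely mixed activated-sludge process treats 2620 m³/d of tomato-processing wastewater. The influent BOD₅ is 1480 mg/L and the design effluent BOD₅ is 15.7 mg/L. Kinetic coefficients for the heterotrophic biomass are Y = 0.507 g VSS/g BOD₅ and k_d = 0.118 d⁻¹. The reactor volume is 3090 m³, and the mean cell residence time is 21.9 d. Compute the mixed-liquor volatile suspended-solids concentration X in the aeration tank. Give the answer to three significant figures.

From V·X·(1 + k_d·θ_c) = Y·Q·(S₀ − S)·θ_c: X = 0.507 × 2620 × (1480 − 15.7) × 21.9 / [3090 × (1 + 0.118 × 21.9)] = 3846 mg/L.

X ≈ 3850 mg/L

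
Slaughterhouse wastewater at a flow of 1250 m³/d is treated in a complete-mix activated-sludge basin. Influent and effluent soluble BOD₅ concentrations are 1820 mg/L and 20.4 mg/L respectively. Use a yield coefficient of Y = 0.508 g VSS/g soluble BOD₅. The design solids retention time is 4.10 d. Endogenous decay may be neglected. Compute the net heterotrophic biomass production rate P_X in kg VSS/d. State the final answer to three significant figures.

P_X ≈ 1140 kg VSS/d

Since k_d ≈ 0, Y_obs = Y = 0.508 g VSS/g soluble BOD₅.
Mass of soluble BOD₅ removed per day: Q(S₀ − S) = 1250 × 1800 g/m³ = 2250 kg/d.
So the net sludge growth is P_X = 0.5080 × 2250 = 1143 kg VSS/d.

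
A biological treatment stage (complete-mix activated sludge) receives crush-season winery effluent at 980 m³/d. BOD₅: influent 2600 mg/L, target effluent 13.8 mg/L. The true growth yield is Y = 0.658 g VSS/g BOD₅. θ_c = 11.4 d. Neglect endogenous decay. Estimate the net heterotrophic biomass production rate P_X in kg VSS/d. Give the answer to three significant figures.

P_X ≈ 1670 kg VSS/d

With endogenous decay neglected, the observed yield equals the true yield: Y_obs = Y = 0.658 g VSS/g BOD₅.
Q·(S₀ − S) = 980 × (2600 − 13.8) × 10⁻³ = 2534 kg/d removed.
Biomass produced: P_X = Y_obs·Q·ΔS = 0.6580 × 2534 ≈ 1668 kg VSS/d.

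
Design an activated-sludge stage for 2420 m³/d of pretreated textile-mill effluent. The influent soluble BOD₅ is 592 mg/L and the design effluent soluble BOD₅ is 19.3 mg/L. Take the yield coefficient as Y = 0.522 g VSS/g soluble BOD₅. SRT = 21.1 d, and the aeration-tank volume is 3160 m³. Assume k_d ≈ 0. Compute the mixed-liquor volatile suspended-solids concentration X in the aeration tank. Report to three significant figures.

X ≈ 4830 mg/L

Without decay, X = Y Q (S₀−S) θ_c / V = 0.522 × 2420 × (592 − 19.3) × 21.1 / 3160 = 4831 mg/L.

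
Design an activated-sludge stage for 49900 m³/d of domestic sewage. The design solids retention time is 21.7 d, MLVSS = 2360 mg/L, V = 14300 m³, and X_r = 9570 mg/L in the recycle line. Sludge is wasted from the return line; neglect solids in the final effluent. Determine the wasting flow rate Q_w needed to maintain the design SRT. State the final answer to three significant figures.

Q_w ≈ 163 m³/d

Wasting from the return line (neglecting effluent solids): Q_w = V·X / (θ_c·X_r) = 14300 × 2360 / (21.7 × 9570) = 162.5 m³/d.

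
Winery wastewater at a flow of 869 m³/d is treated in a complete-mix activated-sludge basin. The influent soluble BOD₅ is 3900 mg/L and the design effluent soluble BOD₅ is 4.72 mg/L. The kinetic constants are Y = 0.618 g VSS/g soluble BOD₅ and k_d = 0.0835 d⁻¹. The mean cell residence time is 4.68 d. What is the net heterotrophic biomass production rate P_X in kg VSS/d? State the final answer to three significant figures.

The observed yield is Y_obs = Y/(1 + k_d·θ_c) = 0.618 / (1 + 0.0835 × 4.68) = 0.618 / 1.391 = 0.4444 g VSS per g soluble BOD₅ removed.
Substrate removed = Q·(S₀ − S) = 869 m³/d × (3900 − 4.72) g/m³ = 3.38×10^6 g/d = 3385 kg/d.
Net biomass production P_X = Y_obs × Q·(S₀ − S) = 0.4444 × 3385 = 1504 kg VSS/d.

P_X ≈ 1500 kg VSS/d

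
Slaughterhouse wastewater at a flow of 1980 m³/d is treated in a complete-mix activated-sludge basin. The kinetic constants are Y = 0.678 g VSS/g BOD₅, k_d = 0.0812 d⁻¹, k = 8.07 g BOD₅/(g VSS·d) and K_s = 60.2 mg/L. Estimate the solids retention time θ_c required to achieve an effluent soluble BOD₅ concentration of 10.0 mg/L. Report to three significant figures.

At the target effluent, Y k S/(K_s+S) = 0.678×8.07×10.0/70.20 = 0.7794 d⁻¹.
1/θ_c = 0.7794 − 0.0812 = 0.6982 d⁻¹, so θ_c = 1.432 d.

θ_c ≈ 1.43 d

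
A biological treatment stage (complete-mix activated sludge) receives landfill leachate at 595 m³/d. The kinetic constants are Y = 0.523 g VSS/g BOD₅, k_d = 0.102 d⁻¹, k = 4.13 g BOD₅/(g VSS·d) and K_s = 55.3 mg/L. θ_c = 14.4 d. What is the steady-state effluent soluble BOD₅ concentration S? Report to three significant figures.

Effluent substrate depends only on kinetics and SRT: S = K_s(1 + k_d θ_c) / [θ_c(Yk − k_d) − 1] = 55.3 × (1 + 0.102 × 14.4) / [14.4 × (0.523 × 4.13 − 0.102) − 1] = 136.5 / 28.64 = 4.768 mg/L.

S ≈ 4.77 mg/L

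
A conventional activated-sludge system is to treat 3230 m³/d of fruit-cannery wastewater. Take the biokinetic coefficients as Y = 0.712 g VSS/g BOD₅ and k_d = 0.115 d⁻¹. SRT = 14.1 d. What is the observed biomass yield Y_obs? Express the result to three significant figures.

Y_obs ≈ 0.272 g VSS/g BOD₅

Y_obs = Y / (1 + k_d θ_c) = 0.712 / (1 + 0.115 × 14.1) = 0.712 / 2.622 = 0.2716.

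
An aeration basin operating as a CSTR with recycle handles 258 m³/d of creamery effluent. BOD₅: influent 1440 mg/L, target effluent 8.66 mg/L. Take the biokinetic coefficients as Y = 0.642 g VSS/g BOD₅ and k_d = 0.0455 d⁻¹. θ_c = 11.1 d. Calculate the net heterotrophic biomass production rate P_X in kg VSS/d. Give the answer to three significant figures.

Y_obs = Y / (1 + k_d θ_c) = 0.642 / (1 + 0.0455 × 11.1) = 0.642 / 1.505 = 0.4266.
Mass of BOD₅ removed per day: Q(S₀ − S) = 258 × 1431 g/m³ = 369.3 kg/d.
Net biomass production P_X = Y_obs × Q·(S₀ − S) = 0.4266 × 369.3 = 157.5 kg VSS/d.

P_X ≈ 158 kg VSS/d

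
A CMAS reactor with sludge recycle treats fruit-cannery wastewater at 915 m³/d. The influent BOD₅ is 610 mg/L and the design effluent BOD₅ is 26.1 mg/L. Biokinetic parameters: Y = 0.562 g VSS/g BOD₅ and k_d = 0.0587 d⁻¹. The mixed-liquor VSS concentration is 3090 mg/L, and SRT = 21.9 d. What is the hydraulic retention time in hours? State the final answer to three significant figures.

τ ≈ 24.4 h

Rearranging the biomass balance for a CMAS with decay, V = Y·Q·ΔS·θ_c / [X·(1+k_d θ_c)] = 0.562 × 915 × (610 − 26.1) × 21.9 / [3090 × (1 + 0.0587 × 21.9)] = 6.58×10^6 / 7062 = 931.1 m³.
τ = V/Q = 931.1/915 = 1.018 d, or 24.42 h.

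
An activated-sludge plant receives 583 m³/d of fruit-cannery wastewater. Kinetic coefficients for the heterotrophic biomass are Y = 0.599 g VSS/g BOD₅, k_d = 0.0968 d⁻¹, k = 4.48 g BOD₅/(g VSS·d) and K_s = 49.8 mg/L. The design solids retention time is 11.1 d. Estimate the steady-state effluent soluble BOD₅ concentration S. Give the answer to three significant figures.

S ≈ 3.73 mg/L

For a completely mixed reactor with recycle the Lawrence–McCarty relation gives S = K_s·(1 + k_d·θ_c) / [θ_c·(Y·k − k_d) − 1] = 49.8 × (1 + 0.0968 × 11.1) / [11.1 × (0.599 × 4.48 − 0.0968) − 1] = 103.3 / 27.71 = 3.728 mg/L.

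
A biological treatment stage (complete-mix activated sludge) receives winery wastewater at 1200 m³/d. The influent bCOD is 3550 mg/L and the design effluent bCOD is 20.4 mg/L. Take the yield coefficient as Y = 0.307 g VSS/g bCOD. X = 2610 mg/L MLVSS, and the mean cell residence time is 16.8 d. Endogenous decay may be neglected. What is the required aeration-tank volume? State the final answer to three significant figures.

With k_d = 0 the design equation reduces to V = Y Q (S₀−S) θ_c / X = 0.307 × 1200 × (3550 − 20.4) × 16.8 / 2610 = 8370 m³.

V ≈ 8370 m³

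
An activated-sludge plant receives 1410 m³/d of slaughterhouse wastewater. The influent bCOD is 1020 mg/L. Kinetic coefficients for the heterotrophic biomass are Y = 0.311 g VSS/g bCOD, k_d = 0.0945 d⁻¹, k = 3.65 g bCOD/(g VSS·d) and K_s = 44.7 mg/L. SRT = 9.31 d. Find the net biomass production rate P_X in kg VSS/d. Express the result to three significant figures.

P_X ≈ 236 kg VSS/d

Effluent substrate depends only on kinetics and SRT: S = K_s(1 + k_d θ_c) / [θ_c(Yk − k_d) − 1] = 44.7 × (1 + 0.0945 × 9.31) / [9.31 × (0.311 × 3.65 − 0.0945) − 1] = 84.03 / 8.688 = 9.671 mg/L.
Y_obs = Y / (1 + k_d θ_c) = 0.311 / (1 + 0.0945 × 9.31) = 0.311 / 1.880 = 0.1654.
ΔS = 1020 − 9.67 = 1010 mg/L, so the substrate removal rate is 1410 × 1010/1000 = 1425 kg bCOD/d.
Net biomass production P_X = Y_obs × Q·(S₀ − S) = 0.1654 × 1425 = 235.7 kg VSS/d.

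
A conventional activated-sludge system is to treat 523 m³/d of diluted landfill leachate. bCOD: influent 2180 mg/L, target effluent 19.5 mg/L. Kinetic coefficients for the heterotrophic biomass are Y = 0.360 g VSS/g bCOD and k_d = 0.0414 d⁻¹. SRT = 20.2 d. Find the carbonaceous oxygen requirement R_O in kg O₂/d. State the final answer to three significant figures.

Y_obs = Y / (1 + k_d θ_c) = 0.360 / (1 + 0.0414 × 20.2) = 0.360 / 1.836 = 0.1960.
Q·(S₀ − S) = 523 × (2180 − 19.5) × 10⁻³ = 1130 kg/d removed.
Biomass synthesised: P_X = Y_obs × 1130 = 221.5 kg VSS/d.
R_O = Q·(S₀ − S) − 1.42·P_X = 1130 − 1.42 × 221.5 = 815.4 kg O₂/d.

R_O ≈ 815 kg O₂/d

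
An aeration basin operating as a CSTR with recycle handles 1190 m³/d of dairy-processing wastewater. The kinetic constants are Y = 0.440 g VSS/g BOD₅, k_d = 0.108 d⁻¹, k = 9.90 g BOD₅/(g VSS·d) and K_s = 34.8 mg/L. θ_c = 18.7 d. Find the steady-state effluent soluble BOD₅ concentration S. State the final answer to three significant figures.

S ≈ 1.34 mg/L

For a completely mixed reactor with recycle the Lawrence–McCarty relation gives S = K_s·(1 + k_d·θ_c) / [θ_c·(Y·k − k_d) − 1] = 34.8 × (1 + 0.108 × 18.7) / [18.7 × (0.440 × 9.90 − 0.108) − 1] = 105.1 / 78.44 = 1.340 mg/L.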